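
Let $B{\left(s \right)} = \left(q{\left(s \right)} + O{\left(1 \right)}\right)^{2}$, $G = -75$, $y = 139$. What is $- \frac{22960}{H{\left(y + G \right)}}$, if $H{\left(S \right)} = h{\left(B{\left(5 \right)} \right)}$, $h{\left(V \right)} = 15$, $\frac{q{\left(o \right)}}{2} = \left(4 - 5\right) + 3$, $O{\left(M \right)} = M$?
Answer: $- \frac{4592}{3} \approx -1530.7$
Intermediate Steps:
$q{\left(o \right)} = 4$ ($q{\left(o \right)} = 2 \left(\left(4 - 5\right) + 3\right) = 2 \left(-1 + 3\right) = 2 \cdot 2 = 4$)
$B{\left(s \right)} = 25$ ($B{\left(s \right)} = \left(4 + 1\right)^{2} = 5^{2} = 25$)
$H{\left(S \right)} = 15$
$- \frac{22960}{H{\left(y + G \right)}} = - \frac{22960}{15} = \left(-22960\right) \frac{1}{15} = - \frac{4592}{3}$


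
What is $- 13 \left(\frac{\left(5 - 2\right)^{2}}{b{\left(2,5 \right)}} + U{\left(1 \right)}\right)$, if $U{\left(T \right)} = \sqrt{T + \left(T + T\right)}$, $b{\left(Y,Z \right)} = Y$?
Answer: $- \frac{117}{2} - 13 \sqrt{3} \approx -81.017$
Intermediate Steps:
$U{\left(T \right)} = \sqrt{3} \sqrt{T}$ ($U{\left(T \right)} = \sqrt{T + 2 T} = \sqrt{3 T} = \sqrt{3} \sqrt{T}$)
$- 13 \left(\frac{\left(5 - 2\right)^{2}}{b{\left(2,5 \right)}} + U{\left(1 \right)}\right) = - 13 \left(\frac{\left(5 - 2\right)^{2}}{2} + \sqrt{3} \sqrt{1}\right) = - 13 \left(3^{2} \cdot \frac{1}{2} + \sqrt{3} \cdot 1\right) = - 13 \left(9 \cdot \frac{1}{2} + \sqrt{3}\right) = - 13 \left(\frac{9}{2} + \sqrt{3}\right) = - \frac{117}{2} - 13 \sqrt{3}$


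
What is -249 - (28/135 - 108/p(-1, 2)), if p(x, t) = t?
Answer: -26353/135 ≈ -195.21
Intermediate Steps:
-249 - (28/135 - 108/p(-1, 2)) = -249 - (28/135 - 108/2) = -249 - (28*(1/135) - 108*½) = -249 - (28/135 - 54) = -249 - 1*(-7262/135) = -249 + 7262/135 = -26353/135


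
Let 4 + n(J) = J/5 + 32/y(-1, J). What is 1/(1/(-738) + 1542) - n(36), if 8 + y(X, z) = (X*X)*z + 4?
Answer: -4778841/1137995 ≈ -4.1993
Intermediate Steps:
y(X, z) = -4 + z*X² (y(X, z) = -8 + ((X*X)*z + 4) = -8 + (X²*z + 4) = -8 + (z*X² + 4) = -8 + (4 + z*X²) = -4 + z*X²)
n(J) = -4 + 32/(-4 + J) + J/5 (n(J) = -4 + (J/5 + 32/(-4 + J*(-1)²)) = -4 + (J*(⅕) + 32/(-4 + J*1)) = -4 + (J/5 + 32/(-4 + J)) = -4 + (32/(-4 + J) + J/5) = -4 + 32/(-4 + J) + J/5)
1/(1/(-738) + 1542) - n(36) = 1/(1/(-738) + 1542) - (160 + (-20 + 36)*(-4 + 36))/(5*(-4 + 36)) = 1/(-1/738 + 1542) - (160 + 16*32)/(5*32) = 1/(1137995/738) - (160 + 512)/(5*32) = 738/1137995 - 672/(5*32) = 738/1137995 - 1*21/5 = 738/1137995 - 21/5 = -4778841/1137995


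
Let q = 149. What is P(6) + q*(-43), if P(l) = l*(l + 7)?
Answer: -6329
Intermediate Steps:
P(l) = l*(7 + l)
P(6) + q*(-43) = 6*(7 + 6) + 149*(-43) = 6*13 - 6407 = 78 - 6407 = -6329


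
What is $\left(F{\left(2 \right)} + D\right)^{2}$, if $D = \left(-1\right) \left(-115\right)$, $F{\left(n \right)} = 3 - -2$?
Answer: $14400$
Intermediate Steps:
$F{\left(n \right)} = 5$ ($F{\left(n \right)} = 3 + 2 = 5$)
$D = 115$
$\left(F{\left(2 \right)} + D\right)^{2} = \left(5 + 115\right)^{2} = 120^{2} = 14400$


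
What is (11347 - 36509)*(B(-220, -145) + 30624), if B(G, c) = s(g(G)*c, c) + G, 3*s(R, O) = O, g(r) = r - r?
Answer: -2291427854/3 ≈ -7.6381e+8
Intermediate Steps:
g(r) = 0
s(R, O) = O/3
B(G, c) = G + c/3 (B(G, c) = c/3 + G = G + c/3)
(11347 - 36509)*(B(-220, -145) + 30624) = (11347 - 36509)*((-220 + (1/3)*(-145)) + 30624) = -25162*((-220 - 145/3) + 30624) = -25162*(-805/3 + 30624) = -25162*91067/3 = -2291427854/3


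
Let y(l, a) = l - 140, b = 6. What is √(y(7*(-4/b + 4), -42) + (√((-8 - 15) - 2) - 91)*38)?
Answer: √(-32172 + 1710*I)/3 ≈ 1.5884 + 59.81*I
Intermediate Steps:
y(l, a) = -140 + l
√(y(7*(-4/b + 4), -42) + (√((-8 - 15) - 2) - 91)*38) = √((-140 + 7*(-4/6 + 4)) + (√((-8 - 15) - 2) - 91)*38) = √((-140 + 7*(-4*⅙ + 4)) + (√(-23 - 2) - 91)*38) = √((-140 + 7*(-⅔ + 4)) + (√(-25) - 91)*38) = √((-140 + 7*(10/3)) + (5*I - 91)*38) = √((-140 + 70/3) + (-91 + 5*I)*38) = √(-350/3 + (-3458 + 190*I)) = √(-10724/3 + 190*I)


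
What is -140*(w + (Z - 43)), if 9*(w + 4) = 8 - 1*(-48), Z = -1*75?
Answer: 145880/9 ≈ 16209.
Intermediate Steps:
Z = -75
w = 20/9 (w = -4 + (8 - 1*(-48))/9 = -4 + (8 + 48)/9 = -4 + (1/9)*56 = -4 + 56/9 = 20/9 ≈ 2.2222)
-140*(w + (Z - 43)) = -140*(20/9 + (-75 - 43)) = -140*(20/9 - 118) = -140*(-1042/9) = 145880/9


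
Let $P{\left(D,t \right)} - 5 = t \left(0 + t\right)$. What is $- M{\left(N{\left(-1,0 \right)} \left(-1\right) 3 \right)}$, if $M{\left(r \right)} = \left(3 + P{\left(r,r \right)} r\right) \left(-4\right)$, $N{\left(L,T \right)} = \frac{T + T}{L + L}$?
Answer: $12$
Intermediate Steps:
$P{\left(D,t \right)} = 5 + t^{2}$ ($P{\left(D,t \right)} = 5 + t \left(0 + t\right) = 5 + t t = 5 + t^{2}$)
$N{\left(L,T \right)} = \frac{T}{L}$ ($N{\left(L,T \right)} = \frac{2 T}{2 L} = 2 T \frac{1}{2 L} = \frac{T}{L}$)
$M{\left(r \right)} = -12 - 4 r \left(5 + r^{2}\right)$ ($M{\left(r \right)} = \left(3 + \left(5 + r^{2}\right) r\right) \left(-4\right) = \left(3 + r \left(5 + r^{2}\right)\right) \left(-4\right) = -12 - 4 r \left(5 + r^{2}\right)$)
$- M{\left(N{\left(-1,0 \right)} \left(-1\right) 3 \right)} = - (-12 - 4 \frac{0}{-1} \left(-1\right) 3 \left(5 + \left(\frac{0}{-1} \left(-1\right) 3\right)^{2}\right)) = - (-12 - 4 \cdot 0 \left(-1\right) \left(-1\right) 3 \left(5 + \left(0 \left(-1\right) \left(-1\right) 3\right)^{2}\right)) = - (-12 - 4 \cdot 0 \left(-1\right) 3 \left(5 + \left(0 \left(-1\right) 3\right)^{2}\right)) = - (-12 - 4 \cdot 0 \cdot 3 \left(5 + \left(0 \cdot 3\right)^{2}\right)) = - (-12 - 0 \left(5 + 0^{2}\right)) = - (-12 - 0 \left(5 + 0\right)) = - (-12 - 0 \cdot 5) = - (-12 + 0) = \left(-1\right) \left(-12\right) = 12$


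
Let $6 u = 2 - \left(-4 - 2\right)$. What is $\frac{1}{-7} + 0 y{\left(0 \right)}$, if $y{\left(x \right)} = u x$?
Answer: $- \frac{1}{7} \approx -0.14286$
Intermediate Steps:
$u = \frac{4}{3}$ ($u = \frac{2 - \left(-4 - 2\right)}{6} = \frac{2 - -6}{6} = \frac{2 + 6}{6} = \frac{1}{6} \cdot 8 = \frac{4}{3} \approx 1.3333$)
$y{\left(x \right)} = \frac{4 x}{3}$
$\frac{1}{-7} + 0 y{\left(0 \right)} = \frac{1}{-7} + 0 \cdot \frac{4}{3} \cdot 0 = - \frac{1}{7} + 0 \cdot 0 = - \frac{1}{7} + 0 = - \frac{1}{7}$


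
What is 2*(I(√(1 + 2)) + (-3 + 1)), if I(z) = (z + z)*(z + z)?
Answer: 20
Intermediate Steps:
I(z) = 4*z² (I(z) = (2*z)*(2*z) = 4*z²)
2*(I(√(1 + 2)) + (-3 + 1)) = 2*(4*(√(1 + 2))² + (-3 + 1)) = 2*(4*(√3)² - 2) = 2*(4*3 - 2) = 2*(12 - 2) = 2*10 = 20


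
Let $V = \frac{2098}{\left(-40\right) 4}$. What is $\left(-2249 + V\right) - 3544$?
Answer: $- \frac{464489}{80} \approx -5806.1$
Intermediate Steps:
$V = - \frac{1049}{80}$ ($V = \frac{2098}{-160} = 2098 \left(- \frac{1}{160}\right) = - \frac{1049}{80} \approx -13.113$)
$\left(-2249 + V\right) - 3544 = \left(-2249 - \frac{1049}{80}\right) - 3544 = - \frac{180969}{80} - 3544 = - \frac{464489}{80}$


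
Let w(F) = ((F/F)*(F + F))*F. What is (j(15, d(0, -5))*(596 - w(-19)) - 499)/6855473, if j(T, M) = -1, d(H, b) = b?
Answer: -373/6855473 ≈ -5.4409e-5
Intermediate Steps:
w(F) = 2*F² (w(F) = (1*(2*F))*F = (2*F)*F = 2*F²)
(j(15, d(0, -5))*(596 - w(-19)) - 499)/6855473 = (-(596 - 2*(-19)²) - 499)/6855473 = (-(596 - 2*361) - 499)*(1/6855473) = (-(596 - 1*722) - 499)*(1/6855473) = (-(596 - 722) - 499)*(1/6855473) = (-1*(-126) - 499)*(1/6855473) = (126 - 499)*(1/6855473) = -373*1/6855473 = -373/6855473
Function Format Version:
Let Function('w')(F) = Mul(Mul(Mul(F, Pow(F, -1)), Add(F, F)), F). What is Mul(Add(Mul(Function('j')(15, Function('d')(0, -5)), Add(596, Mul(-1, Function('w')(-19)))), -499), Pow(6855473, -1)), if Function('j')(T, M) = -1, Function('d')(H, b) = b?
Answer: Rational(-373, 6855473) ≈ -5.4409e-5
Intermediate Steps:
Function('w')(F) = Mul(2, Pow(F, 2)) (Function('w')(F) = Mul(Mul(1, Mul(2, F)), F) = Mul(Mul(2, F), F) = Mul(2, Pow(F, 2)))
Mul(Add(Mul(Function('j')(15, Function('d')(0, -5)), Add(596, Mul(-1, Function('w')(-19)))), -499), Pow(6855473, -1)) = Mul(Add(Mul(-1, Add(596, Mul(-1, Mul(2, Pow(-19, 2))))), -499), Pow(6855473, -1)) = Mul(Add(Mul(-1, Add(596, Mul(-1, Mul(2, 361)))), -499), Rational(1, 6855473)) = Mul(Add(Mul(-1, Add(596, Mul(-1, 722))), -499), Rational(1, 6855473)) = Mul(Add(Mul(-1, Add(596, -722)), -499), Rational(1, 6855473)) = Mul(Add(Mul(-1, -126), -499), Rational(1, 6855473)) = Mul(Add(126, -499), Rational(1, 6855473)) = Mul(-373, Rational(1, 6855473)) = Rational(-373, 6855473)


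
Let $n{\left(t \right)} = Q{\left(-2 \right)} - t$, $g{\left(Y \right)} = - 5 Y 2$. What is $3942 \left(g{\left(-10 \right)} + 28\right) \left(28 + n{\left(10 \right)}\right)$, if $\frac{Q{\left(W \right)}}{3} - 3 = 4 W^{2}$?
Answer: $37843200$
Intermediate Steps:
$g{\left(Y \right)} = - 10 Y$
$Q{\left(W \right)} = 9 + 12 W^{2}$ ($Q{\left(W \right)} = 9 + 3 \cdot 4 W^{2} = 9 + 12 W^{2}$)
$n{\left(t \right)} = 57 - t$ ($n{\left(t \right)} = \left(9 + 12 \left(-2\right)^{2}\right) - t = \left(9 + 12 \cdot 4\right) - t = \left(9 + 48\right) - t = 57 - t$)
$3942 \left(g{\left(-10 \right)} + 28\right) \left(28 + n{\left(10 \right)}\right) = 3942 \left(\left(-10\right) \left(-10\right) + 28\right) \left(28 + \left(57 - 10\right)\right) = 3942 \left(100 + 28\right) \left(28 + \left(57 - 10\right)\right) = 3942 \cdot 128 \left(28 + 47\right) = 3942 \cdot 128 \cdot 75 = 3942 \cdot 9600 = 37843200$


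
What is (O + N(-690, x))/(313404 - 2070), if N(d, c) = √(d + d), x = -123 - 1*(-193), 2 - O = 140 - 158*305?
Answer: 24026/155667 + I*√345/155667 ≈ 0.15434 + 0.00011932*I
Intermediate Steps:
O = 48052 (O = 2 - (140 - 158*305) = 2 - (140 - 48190) = 2 - 1*(-48050) = 2 + 48050 = 48052)
x = 70 (x = -123 + 193 = 70)
N(d, c) = √2*√d (N(d, c) = √(2*d) = √2*√d)
(O + N(-690, x))/(313404 - 2070) = (48052 + √2*√(-690))/(313404 - 2070) = (48052 + √2*(I*√690))/311334 = (48052 + 2*I*√345)*(1/311334) = 24026/155667 + I*√345/155667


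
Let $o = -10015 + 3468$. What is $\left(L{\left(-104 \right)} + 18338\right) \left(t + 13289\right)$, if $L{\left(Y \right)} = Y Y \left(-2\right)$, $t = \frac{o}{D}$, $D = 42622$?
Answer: $- \frac{932856206517}{21311} \approx -4.3773 \cdot 10^{7}$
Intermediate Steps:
$o = -6547$
$t = - \frac{6547}{42622} \approx -0.15361$
$L{\left(Y \right)} = - 2 Y^{2}$ ($L{\left(Y \right)} = Y^{2} \left(-2\right) = - 2 Y^{2}$)
$\left(L{\left(-104 \right)} + 18338\right) \left(t + 13289\right) = \left(- 2 \left(-104\right)^{2} + 18338\right) \left(- \frac{6547}{42622} + 13289\right) = \left(\left(-2\right) 10816 + 18338\right) \frac{566397211}{42622} = \left(-21632 + 18338\right) \frac{566397211}{42622} = \left(-3294\right) \frac{566397211}{42622} = - \frac{932856206517}{21311}$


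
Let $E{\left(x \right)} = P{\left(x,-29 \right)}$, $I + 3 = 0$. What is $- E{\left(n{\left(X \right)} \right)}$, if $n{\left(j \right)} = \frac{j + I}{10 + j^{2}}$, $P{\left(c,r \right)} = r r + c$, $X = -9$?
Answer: $- \frac{76519}{91} \approx -840.87$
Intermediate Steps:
$I = -3$ ($I = -3 + 0 = -3$)
$P{\left(c,r \right)} = c + r^{2}$ ($P{\left(c,r \right)} = r^{2} + c = c + r^{2}$)
$n{\left(j \right)} = \frac{-3 + j}{10 + j^{2}}$ ($n{\left(j \right)} = \frac{j - 3}{10 + j^{2}} = \frac{-3 + j}{10 + j^{2}}$)
$E{\left(x \right)} = 841 + x$ ($E{\left(x \right)} = x + \left(-29\right)^{2} = x + 841 = 841 + x$)
$- E{\left(n{\left(X \right)} \right)} = - (841 + \frac{-3 - 9}{10 + \left(-9\right)^{2}}) = - (841 + \frac{1}{10 + 81} \left(-12\right)) = - (841 + \frac{1}{91} \left(-12\right)) = - (841 - \frac{12}{91}) = \left(-1\right) \frac{76519}{91} = - \frac{76519}{91}$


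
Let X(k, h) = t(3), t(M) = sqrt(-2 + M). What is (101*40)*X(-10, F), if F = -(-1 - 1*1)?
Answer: 4040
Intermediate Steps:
F = 2 (F = -(-1 - 1) = -1*(-2) = 2)
X(k, h) = 1 (X(k, h) = sqrt(-2 + 3) = sqrt(1) = 1)
(101*40)*X(-10, F) = (101*40)*1 = 4040*1 = 4040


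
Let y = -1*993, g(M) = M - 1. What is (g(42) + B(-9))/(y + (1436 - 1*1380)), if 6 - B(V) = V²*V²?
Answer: 6514/937 ≈ 6.9520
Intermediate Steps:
g(M) = -1 + M
y = -993
B(V) = 6 - V⁴ (B(V) = 6 - V²*V² = 6 - V⁴)
(g(42) + B(-9))/(y + (1436 - 1*1380)) = ((-1 + 42) + (6 - 1*(-9)⁴))/(-993 + (1436 - 1*1380)) = (41 + (6 - 1*6561))/(-993 + (1436 - 1380)) = (41 + (6 - 6561))/(-993 + 56) = (41 - 6555)/(-937) = -6514*(-1/937) = 6514/937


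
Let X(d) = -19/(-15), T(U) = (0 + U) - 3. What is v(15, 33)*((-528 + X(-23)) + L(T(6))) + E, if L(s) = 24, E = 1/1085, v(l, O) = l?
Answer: -8181984/1085 ≈ -7541.0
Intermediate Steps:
T(U) = -3 + U (T(U) = U - 3 = -3 + U)
X(d) = 19/15 (X(d) = -19*(-1/15) = 19/15)
E = 1/1085 ≈ 0.00092166
v(15, 33)*((-528 + X(-23)) + L(T(6))) + E = 15*((-528 + 19/15) + 24) + 1/1085 = 15*(-7901/15 + 24) + 1/1085 = 15*(-7541/15) + 1/1085 = -7541 + 1/1085 = -8181984/1085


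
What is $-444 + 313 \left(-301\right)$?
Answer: $-94657$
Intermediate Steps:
$-444 + 313 \left(-301\right) = -444 - 94213 = -94657$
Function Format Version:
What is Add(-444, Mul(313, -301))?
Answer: -94657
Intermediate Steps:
Add(-444, Mul(313, -301)) = Add(-444, -94213) = -94657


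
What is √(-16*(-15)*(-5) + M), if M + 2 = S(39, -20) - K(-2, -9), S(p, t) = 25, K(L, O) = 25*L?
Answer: 7*I*√23 ≈ 33.571*I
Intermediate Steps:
M = 73 (M = -2 + (25 - 25*(-2)) = -2 + (25 - 1*(-50)) = -2 + (25 + 50) = -2 + 75 = 73)
√(-16*(-15)*(-5) + M) = √(-16*(-15)*(-5) + 73) = √(240*(-5) + 73) = √(-1200 + 73) = √(-1127) = 7*I*√23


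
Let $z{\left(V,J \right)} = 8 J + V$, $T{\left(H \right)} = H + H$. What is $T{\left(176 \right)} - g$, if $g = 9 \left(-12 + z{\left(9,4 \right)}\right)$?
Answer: $91$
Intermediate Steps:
$T{\left(H \right)} = 2 H$
$z{\left(V,J \right)} = V + 8 J$
$g = 261$ ($g = 9 \left(-12 + \left(9 + 8 \cdot 4\right)\right) = 9 \left(-12 + \left(9 + 32\right)\right) = 9 \left(-12 + 41\right) = 9 \cdot 29 = 261$)
$T{\left(176 \right)} - g = 2 \cdot 176 - 261 = 352 - 261 = 91$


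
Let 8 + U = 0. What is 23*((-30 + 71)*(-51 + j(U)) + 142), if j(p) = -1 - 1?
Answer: -46713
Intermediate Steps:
U = -8 (U = -8 + 0 = -8)
j(p) = -2
23*((-30 + 71)*(-51 + j(U)) + 142) = 23*((-30 + 71)*(-51 - 2) + 142) = 23*(41*(-53) + 142) = 23*(-2173 + 142) = 23*(-2031) = -46713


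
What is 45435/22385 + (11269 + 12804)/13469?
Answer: 230167624/60300713 ≈ 3.8170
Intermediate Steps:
45435/22385 + (11269 + 12804)/13469 = 45435*(1/22385) + 24073*(1/13469) = 9087/4477 + 24073/13469 = 230167624/60300713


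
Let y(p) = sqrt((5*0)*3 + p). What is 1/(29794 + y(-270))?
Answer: 14897/443841353 - 3*I*sqrt(30)/887682706 ≈ 3.3564e-5 - 1.8511e-8*I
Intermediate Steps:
y(p) = sqrt(p) (y(p) = sqrt(0*3 + p) = sqrt(0 + p) = sqrt(p))
1/(29794 + y(-270)) = 1/(29794 + sqrt(-270)) = 1/(29794 + 3*I*sqrt(30))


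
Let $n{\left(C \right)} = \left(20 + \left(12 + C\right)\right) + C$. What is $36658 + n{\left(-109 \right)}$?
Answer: $36472$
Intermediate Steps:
$n{\left(C \right)} = 32 + 2 C$ ($n{\left(C \right)} = \left(32 + C\right) + C = 32 + 2 C$)
$36658 + n{\left(-109 \right)} = 36658 + \left(32 + 2 \left(-109\right)\right) = 36658 + \left(32 - 218\right) = 36658 - 186 = 36472$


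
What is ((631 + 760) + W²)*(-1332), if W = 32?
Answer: -3216780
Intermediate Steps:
((631 + 760) + W²)*(-1332) = ((631 + 760) + 32²)*(-1332) = (1391 + 1024)*(-1332) = 2415*(-1332) = -3216780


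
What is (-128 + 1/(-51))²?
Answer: 42627841/2601 ≈ 16389.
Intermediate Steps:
(-128 + 1/(-51))² = (-128 - 1/51)² = (-6529/51)² = 42627841/2601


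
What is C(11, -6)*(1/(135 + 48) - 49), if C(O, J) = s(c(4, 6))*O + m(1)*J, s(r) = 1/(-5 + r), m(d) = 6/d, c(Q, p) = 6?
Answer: 224150/183 ≈ 1224.9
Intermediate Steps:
C(O, J) = O + 6*J (C(O, J) = O/(-5 + 6) + (6/1)*J = O/1 + (6*1)*J = 1*O + 6*J = O + 6*J)
C(11, -6)*(1/(135 + 48) - 49) = (11 + 6*(-6))*(1/(135 + 48) - 49) = (11 - 36)*(1/183 - 49) = -25*(1/183 - 49) = -25*(-8966/183) = 224150/183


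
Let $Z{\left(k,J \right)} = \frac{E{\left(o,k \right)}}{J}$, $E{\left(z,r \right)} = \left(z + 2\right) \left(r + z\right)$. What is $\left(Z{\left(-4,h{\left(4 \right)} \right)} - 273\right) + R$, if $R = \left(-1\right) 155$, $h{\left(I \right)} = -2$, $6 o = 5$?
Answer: $- \frac{30493}{72} \approx -423.51$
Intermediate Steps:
$o = \frac{5}{6}$ ($o = \frac{1}{6} \cdot 5 = \frac{5}{6} \approx 0.83333$)
$E{\left(z,r \right)} = \left(2 + z\right) \left(r + z\right)$
$R = -155$
$Z{\left(k,J \right)} = \frac{\frac{85}{36} + \frac{17 k}{6}}{J}$ ($Z{\left(k,J \right)} = \frac{\left(\frac{5}{6}\right)^{2} + 2 k + 2 \cdot \frac{5}{6} + k \frac{5}{6}}{J} = \frac{\frac{25}{36} + 2 k + \frac{5}{3} + \frac{5 k}{6}}{J} = \frac{\frac{85}{36} + \frac{17 k}{6}}{J}$)
$\left(Z{\left(-4,h{\left(4 \right)} \right)} - 273\right) + R = \left(\frac{17 \left(5 + 6 \left(-4\right)\right)}{36 \left(-2\right)} - 273\right) - 155 = \left(\frac{17}{36} \left(- \frac{1}{2}\right) \left(5 - 24\right) - 273\right) - 155 = \left(\frac{17}{36} \left(- \frac{1}{2}\right) \left(-19\right) - 273\right) - 155 = \left(\frac{323}{72} - 273\right) - 155 = - \frac{19333}{72} - 155 = - \frac{30493}{72}$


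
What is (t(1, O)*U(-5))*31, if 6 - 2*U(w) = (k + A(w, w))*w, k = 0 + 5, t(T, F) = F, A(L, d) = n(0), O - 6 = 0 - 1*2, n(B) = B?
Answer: 1922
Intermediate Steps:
O = 4 (O = 6 + (0 - 1*2) = 6 + (0 - 2) = 6 - 2 = 4)
A(L, d) = 0
k = 5
U(w) = 3 - 5*w/2 (U(w) = 3 - (5 + 0)*w/2 = 3 - 5*w/2)
(t(1, O)*U(-5))*31 = (4*(3 - 5/2*(-5)))*31 = (4*(3 + 25/2))*31 = (4*(31/2))*31 = 62*31 = 1922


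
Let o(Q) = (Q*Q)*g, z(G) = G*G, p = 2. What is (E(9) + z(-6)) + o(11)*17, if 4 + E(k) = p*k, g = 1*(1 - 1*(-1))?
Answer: 4164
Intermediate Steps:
z(G) = G²
g = 2 (g = 1*(1 + 1) = 1*2 = 2)
E(k) = -4 + 2*k
o(Q) = 2*Q² (o(Q) = (Q*Q)*2 = Q²*2 = 2*Q²)
(E(9) + z(-6)) + o(11)*17 = ((-4 + 2*9) + (-6)²) + (2*11²)*17 = ((-4 + 18) + 36) + (2*121)*17 = (14 + 36) + 242*17 = 50 + 4114 = 4164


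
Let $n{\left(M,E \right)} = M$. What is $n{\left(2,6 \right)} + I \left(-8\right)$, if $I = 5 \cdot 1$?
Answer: $-38$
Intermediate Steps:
$I = 5$
$n{\left(2,6 \right)} + I \left(-8\right) = 2 + 5 \left(-8\right) = 2 - 40 = -38$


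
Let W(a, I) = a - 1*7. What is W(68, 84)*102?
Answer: 6222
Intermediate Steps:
W(a, I) = -7 + a (W(a, I) = a - 7 = -7 + a)
W(68, 84)*102 = (-7 + 68)*102 = 61*102 = 6222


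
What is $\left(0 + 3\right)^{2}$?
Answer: $9$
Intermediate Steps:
$\left(0 + 3\right)^{2} = 3^{2} = 9$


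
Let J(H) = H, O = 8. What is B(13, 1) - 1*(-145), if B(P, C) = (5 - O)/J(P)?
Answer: 1882/13 ≈ 144.77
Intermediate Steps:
B(P, C) = -3/P (B(P, C) = (5 - 1*8)/P = (5 - 8)/P = -3/P)
B(13, 1) - 1*(-145) = -3/13 - 1*(-145) = -3*1/13 + 145 = -3/13 + 145 = 1882/13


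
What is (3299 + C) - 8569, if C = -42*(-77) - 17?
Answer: -2053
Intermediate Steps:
C = 3217 (C = 3234 - 17 = 3217)
(3299 + C) - 8569 = (3299 + 3217) - 8569 = 6516 - 8569 = -2053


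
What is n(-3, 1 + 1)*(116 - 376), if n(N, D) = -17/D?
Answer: 2210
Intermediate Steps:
n(-3, 1 + 1)*(116 - 376) = (-17/(1 + 1))*(116 - 376) = -17/2*(-260) = 2210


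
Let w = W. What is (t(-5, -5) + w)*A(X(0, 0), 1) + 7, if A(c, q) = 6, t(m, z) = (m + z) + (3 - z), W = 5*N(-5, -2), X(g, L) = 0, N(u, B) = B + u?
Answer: -215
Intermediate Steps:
W = -35 (W = 5*(-2 - 5) = 5*(-7) = -35)
w = -35
t(m, z) = 3 + m
(t(-5, -5) + w)*A(X(0, 0), 1) + 7 = ((3 - 5) - 35)*6 + 7 = (-2 - 35)*6 + 7 = -37*6 + 7 = -222 + 7 = -215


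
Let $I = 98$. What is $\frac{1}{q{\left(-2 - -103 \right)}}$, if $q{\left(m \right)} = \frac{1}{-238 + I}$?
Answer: $-140$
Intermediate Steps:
$q{\left(m \right)} = - \frac{1}{140}$ ($q{\left(m \right)} = \frac{1}{-238 + 98} = \frac{1}{-140} = - \frac{1}{140}$)
$\frac{1}{q{\left(-2 - -103 \right)}} = \frac{1}{- \frac{1}{140}} = -140$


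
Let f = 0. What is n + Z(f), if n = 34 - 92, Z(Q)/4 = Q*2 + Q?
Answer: -58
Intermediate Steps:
Z(Q) = 12*Q (Z(Q) = 4*(Q*2 + Q) = 4*(2*Q + Q) = 4*(3*Q) = 12*Q)
n = -58
n + Z(f) = -58 + 12*0 = -58 + 0 = -58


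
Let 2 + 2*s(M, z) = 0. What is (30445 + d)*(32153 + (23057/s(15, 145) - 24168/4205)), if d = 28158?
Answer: 2240071076736/4205 ≈ 5.3272e+8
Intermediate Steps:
s(M, z) = -1 (s(M, z) = -1 + (½)*0 = -1 + 0 = -1)
(30445 + d)*(32153 + (23057/s(15, 145) - 24168/4205)) = (30445 + 28158)*(32153 + (23057/(-1) - 24168/4205)) = 58603*(32153 + (23057*(-1) - 24168*1/4205)) = 58603*(32153 + (-23057 - 24168/4205)) = 58603*(32153 - 96978853/4205) = 58603*(38224512/4205) = 2240071076736/4205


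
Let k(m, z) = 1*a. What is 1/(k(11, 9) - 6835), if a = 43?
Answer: -1/6792 ≈ -0.00014723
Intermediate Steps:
k(m, z) = 43 (k(m, z) = 1*43 = 43)
1/(k(11, 9) - 6835) = 1/(43 - 6835) = 1/(-6792) = -1/6792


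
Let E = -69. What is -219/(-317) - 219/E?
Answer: 28178/7291 ≈ 3.8648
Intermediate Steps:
-219/(-317) - 219/E = -219/(-317) - 219/(-69) = -219*(-1/317) - 219*(-1/69) = 219/317 + 73/23 = 28178/7291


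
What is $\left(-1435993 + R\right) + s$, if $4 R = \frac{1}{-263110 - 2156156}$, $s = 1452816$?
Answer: $\frac{162797247671}{9677064} \approx 16823.0$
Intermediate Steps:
$R = - \frac{1}{9677064}$ ($R = \frac{1}{4 \left(-263110 - 2156156\right)} = \frac{1}{4 \left(-2419266\right)} = \frac{1}{4} \left(- \frac{1}{2419266}\right) = - \frac{1}{9677064} \approx -1.0334 \cdot 10^{-7}$)
$\left(-1435993 + R\right) + s = \left(-1435993 - \frac{1}{9677064}\right) + 1452816 = - \frac{13896196164553}{9677064} + 1452816 = \frac{162797247671}{9677064}$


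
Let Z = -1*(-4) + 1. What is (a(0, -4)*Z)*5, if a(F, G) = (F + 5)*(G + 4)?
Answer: 0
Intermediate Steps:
a(F, G) = (4 + G)*(5 + F) (a(F, G) = (5 + F)*(4 + G) = (4 + G)*(5 + F))
Z = 5 (Z = 4 + 1 = 5)
(a(0, -4)*Z)*5 = ((20 + 4*0 + 5*(-4) + 0*(-4))*5)*5 = ((20 + 0 - 20 + 0)*5)*5 = (0*5)*5 = 0*5 = 0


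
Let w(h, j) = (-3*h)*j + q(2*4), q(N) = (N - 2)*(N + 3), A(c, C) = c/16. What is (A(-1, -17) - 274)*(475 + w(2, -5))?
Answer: -2503835/16 ≈ -1.5649e+5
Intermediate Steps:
A(c, C) = c/16 (A(c, C) = c*(1/16) = c/16)
q(N) = (-2 + N)*(3 + N)
w(h, j) = 66 - 3*h*j (w(h, j) = (-3*h)*j + (-6 + 2*4 + (2*4)²) = -3*h*j + (-6 + 8 + 8²) = -3*h*j + (-6 + 8 + 64) = -3*h*j + 66 = 66 - 3*h*j)
(A(-1, -17) - 274)*(475 + w(2, -5)) = ((1/16)*(-1) - 274)*(475 + (66 - 3*2*(-5))) = (-1/16 - 274)*(475 + (66 + 30)) = -4385*(475 + 96)/16 = -4385/16*571 = -2503835/16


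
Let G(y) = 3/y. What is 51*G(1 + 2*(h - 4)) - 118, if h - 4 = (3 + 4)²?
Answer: -1281/11 ≈ -116.45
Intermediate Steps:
h = 53 (h = 4 + (3 + 4)² = 4 + 7² = 4 + 49 = 53)
51*G(1 + 2*(h - 4)) - 118 = 51*(3/(1 + 2*(53 - 4))) - 118 = 51*(3/(1 + 2*49)) - 118 = 51*(3/(1 + 98)) - 118 = 51*(3/99) - 118 = 51*(3*(1/99)) - 118 = 51*(1/33) - 118 = 17/11 - 118 = -1281/11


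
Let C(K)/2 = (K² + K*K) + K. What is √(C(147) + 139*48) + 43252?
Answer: 43252 + 3*√10378 ≈ 43558.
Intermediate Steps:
C(K) = 2*K + 4*K² (C(K) = 2*((K² + K*K) + K) = 2*((K² + K²) + K) = 2*(2*K² + K) = 2*(K + 2*K²) = 2*K + 4*K²)
√(C(147) + 139*48) + 43252 = √(2*147*(1 + 2*147) + 139*48) + 43252 = √(2*147*(1 + 294) + 6672) + 43252 = √(2*147*295 + 6672) + 43252 = √(86730 + 6672) + 43252 = √93402 + 43252 = 3*√10378 + 43252 = 43252 + 3*√10378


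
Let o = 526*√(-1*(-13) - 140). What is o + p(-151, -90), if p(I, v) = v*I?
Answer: 13590 + 526*I*√127 ≈ 13590.0 + 5927.7*I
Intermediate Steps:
o = 526*I*√127 (o = 526*√(13 - 140) = 526*√(-127) = 526*(I*√127) = 526*I*√127 ≈ 5927.7*I)
p(I, v) = I*v
o + p(-151, -90) = 526*I*√127 - 151*(-90) = 526*I*√127 + 13590 = 13590 + 526*I*√127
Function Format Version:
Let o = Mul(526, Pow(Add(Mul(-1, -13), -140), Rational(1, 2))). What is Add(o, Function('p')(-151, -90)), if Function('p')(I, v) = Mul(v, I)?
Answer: Add(13590, Mul(526, I, Pow(127, Rational(1, 2)))) ≈ Add(13590., Mul(5927.7, I))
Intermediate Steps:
o = Mul(526, I, Pow(127, Rational(1, 2))) (o = Mul(526, Pow(Add(13, -140), Rational(1, 2))) = Mul(526, Pow(-127, Rational(1, 2))) = Mul(526, Mul(I, Pow(127, Rational(1, 2)))) = Mul(526, I, Pow(127, Rational(1, 2))) ≈ Mul(5927.7, I))
Function('p')(I, v) = Mul(I, v)
Add(o, Function('p')(-151, -90)) = Add(Mul(526, I, Pow(127, Rational(1, 2))), Mul(-151, -90)) = Add(Mul(526, I, Pow(127, Rational(1, 2))), 13590) = Add(13590, Mul(526, I, Pow(127, Rational(1, 2))))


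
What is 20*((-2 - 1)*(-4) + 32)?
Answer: 880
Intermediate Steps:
20*((-2 - 1)*(-4) + 32) = 20*(-3*(-4) + 32) = 20*(12 + 32) = 20*44 = 880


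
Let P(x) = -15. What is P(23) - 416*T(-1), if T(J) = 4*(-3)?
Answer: 4977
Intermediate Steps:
T(J) = -12
P(23) - 416*T(-1) = -15 - 416*(-12) = -15 + 4992 = 4977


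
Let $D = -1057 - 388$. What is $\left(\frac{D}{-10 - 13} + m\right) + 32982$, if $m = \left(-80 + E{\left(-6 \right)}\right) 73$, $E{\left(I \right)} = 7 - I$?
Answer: $\frac{647538}{23} \approx 28154.0$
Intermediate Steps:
$D = -1445$ ($D = -1057 - 388 = -1445$)
$m = -4891$ ($m = \left(-80 + \left(7 - -6\right)\right) 73 = \left(-80 + \left(7 + 6\right)\right) 73 = \left(-80 + 13\right) 73 = \left(-67\right) 73 = -4891$)
$\left(\frac{D}{-10 - 13} + m\right) + 32982 = \left(\frac{1}{-10 - 13} \left(-1445\right) - 4891\right) + 32982 = \left(\frac{1}{-23} \left(-1445\right) - 4891\right) + 32982 = \left(\left(- \frac{1}{23}\right) \left(-1445\right) - 4891\right) + 32982 = \left(\frac{1445}{23} - 4891\right) + 32982 = - \frac{111048}{23} + 32982 = \frac{647538}{23}$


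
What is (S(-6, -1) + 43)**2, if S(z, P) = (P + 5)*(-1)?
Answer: 1521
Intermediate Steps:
S(z, P) = -5 - P (S(z, P) = (5 + P)*(-1) = -5 - P)
(S(-6, -1) + 43)**2 = ((-5 - 1*(-1)) + 43)**2 = ((-5 + 1) + 43)**2 = (-4 + 43)**2 = 39**2 = 1521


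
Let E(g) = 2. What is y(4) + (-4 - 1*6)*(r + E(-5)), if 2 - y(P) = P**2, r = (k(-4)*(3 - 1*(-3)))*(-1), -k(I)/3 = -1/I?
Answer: -79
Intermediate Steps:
k(I) = 3/I (k(I) = -(-3)/I = 3/I)
r = 9/2 (r = ((3/(-4))*(3 - 1*(-3)))*(-1) = ((3*(-1/4))*(3 + 3))*(-1) = -3/4*6*(-1) = -9/2*(-1) = 9/2 ≈ 4.5000)
y(P) = 2 - P**2
y(4) + (-4 - 1*6)*(r + E(-5)) = (2 - 1*4**2) + (-4 - 1*6)*(9/2 + 2) = (2 - 1*16) + (-4 - 6)*(13/2) = (2 - 16) - 10*13/2 = -14 - 65 = -79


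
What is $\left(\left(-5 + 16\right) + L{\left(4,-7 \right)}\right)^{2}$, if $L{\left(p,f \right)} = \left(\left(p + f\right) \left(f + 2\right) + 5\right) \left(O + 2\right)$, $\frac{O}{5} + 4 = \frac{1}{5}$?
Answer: $108241$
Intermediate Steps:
$O = -19$ ($O = -20 + \frac{5}{5} = -20 + 5 \cdot \frac{1}{5} = -20 + 1 = -19$)
$L{\left(p,f \right)} = -85 - 17 \left(2 + f\right) \left(f + p\right)$ ($L{\left(p,f \right)} = \left(\left(p + f\right) \left(f + 2\right) + 5\right) \left(-19 + 2\right) = \left(\left(f + p\right) \left(2 + f\right) + 5\right) \left(-17\right) = \left(\left(2 + f\right) \left(f + p\right) + 5\right) \left(-17\right) = \left(5 + \left(2 + f\right) \left(f + p\right)\right) \left(-17\right) = -85 - 17 \left(2 + f\right) \left(f + p\right)$)
$\left(\left(-5 + 16\right) + L{\left(4,-7 \right)}\right)^{2} = \left(\left(-5 + 16\right) - \left(-17 - 476 + 833\right)\right)^{2} = \left(11 - 340\right)^{2} = \left(-329\right)^{2} = 108241$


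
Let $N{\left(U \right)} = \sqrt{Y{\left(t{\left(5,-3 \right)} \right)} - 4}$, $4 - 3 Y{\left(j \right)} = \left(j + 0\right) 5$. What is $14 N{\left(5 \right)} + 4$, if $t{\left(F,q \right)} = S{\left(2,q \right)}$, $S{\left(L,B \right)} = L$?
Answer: $4 + 14 i \sqrt{6} \approx 4.0 + 34.293 i$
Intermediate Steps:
$t{\left(F,q \right)} = 2$
$Y{\left(j \right)} = \frac{4}{3} - \frac{5 j}{3}$ ($Y{\left(j \right)} = \frac{4}{3} - \frac{\left(j + 0\right) 5}{3} = \frac{4}{3} - \frac{j 5}{3} = \frac{4}{3} - \frac{5 j}{3}$)
$N{\left(U \right)} = i \sqrt{6}$ ($N{\left(U \right)} = \sqrt{\left(\frac{4}{3} - \frac{10}{3}\right) - 4} = \sqrt{-2 - 4} = \sqrt{-6} = i \sqrt{6}$)
$14 N{\left(5 \right)} + 4 = 14 i \sqrt{6} + 4 = 4 + 14 i \sqrt{6}$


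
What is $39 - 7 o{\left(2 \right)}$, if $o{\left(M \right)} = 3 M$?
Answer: $-3$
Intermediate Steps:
$39 - 7 o{\left(2 \right)} = 39 - 7 \cdot 3 \cdot 2 = 39 - 42 = -3$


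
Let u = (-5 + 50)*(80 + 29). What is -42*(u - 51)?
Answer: -203868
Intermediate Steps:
u = 4905 (u = 45*109 = 4905)
-42*(u - 51) = -42*(4905 - 51) = -42*4854 = -203868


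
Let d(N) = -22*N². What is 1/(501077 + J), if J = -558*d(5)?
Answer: 1/807977 ≈ 1.2377e-6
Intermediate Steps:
J = 306900 (J = -(-12276)*5² = -(-12276)*25 = -558*(-550) = 306900)
1/(501077 + J) = 1/(501077 + 306900) = 1/807977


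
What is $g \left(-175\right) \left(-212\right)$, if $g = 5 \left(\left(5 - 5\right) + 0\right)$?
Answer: $0$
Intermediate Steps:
$g = 0$ ($g = 5 \left(0 + 0\right) = 5 \cdot 0 = 0$)
$g \left(-175\right) \left(-212\right) = 0 \left(-175\right) \left(-212\right) = 0 \left(-212\right) = 0$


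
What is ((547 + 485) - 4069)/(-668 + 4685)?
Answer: -3037/4017 ≈ -0.75604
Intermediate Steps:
((547 + 485) - 4069)/(-668 + 4685) = (1032 - 4069)/4017 = -3037*1/4017 = -3037/4017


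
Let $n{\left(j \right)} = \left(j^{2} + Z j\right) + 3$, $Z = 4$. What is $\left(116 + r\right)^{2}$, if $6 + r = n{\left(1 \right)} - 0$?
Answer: $13924$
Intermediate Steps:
$n{\left(j \right)} = 3 + j^{2} + 4 j$ ($n{\left(j \right)} = \left(j^{2} + 4 j\right) + 3 = 3 + j^{2} + 4 j$)
$r = 2$ ($r = -6 + \left(\left(3 + 1^{2} + 4 \cdot 1\right) - 0\right) = -6 + \left(\left(3 + 1 + 4\right) + 0\right) = -6 + \left(8 + 0\right) = -6 + 8 = 2$)
$\left(116 + r\right)^{2} = \left(116 + 2\right)^{2} = 118^{2} = 13924$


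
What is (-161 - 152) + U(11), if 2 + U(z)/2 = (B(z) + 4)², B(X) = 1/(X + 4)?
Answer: -63883/225 ≈ -283.92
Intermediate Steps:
B(X) = 1/(4 + X)
U(z) = -4 + 2*(4 + 1/(4 + z))² (U(z) = -4 + 2*(1/(4 + z) + 4)² = -4 + 2*(4 + 1/(4 + z))²)
(-161 - 152) + U(11) = (-161 - 152) + 2*(257 + 14*11² + 120*11)/(16 + 11² + 8*11) = -313 + 2*(257 + 14*121 + 1320)/(16 + 121 + 88) = -313 + 2*(257 + 1694 + 1320)/225 = -313 + 2*(1/225)*3271 = -313 + 6542/225 = -63883/225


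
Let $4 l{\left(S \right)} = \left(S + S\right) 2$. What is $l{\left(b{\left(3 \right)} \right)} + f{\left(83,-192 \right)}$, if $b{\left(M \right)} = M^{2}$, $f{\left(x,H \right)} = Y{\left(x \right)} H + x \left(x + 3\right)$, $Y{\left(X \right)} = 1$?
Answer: $6955$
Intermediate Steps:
$f{\left(x,H \right)} = H + x \left(3 + x\right)$ ($f{\left(x,H \right)} = 1 H + x \left(x + 3\right) = H + x \left(3 + x\right)$)
$l{\left(S \right)} = S$ ($l{\left(S \right)} = \frac{\left(S + S\right) 2}{4} = \frac{2 S 2}{4} = \frac{4 S}{4} = S$)
$l{\left(b{\left(3 \right)} \right)} + f{\left(83,-192 \right)} = 3^{2} + \left(-192 + 83^{2} + 3 \cdot 83\right) = 9 + \left(-192 + 6889 + 249\right) = 9 + 6946 = 6955$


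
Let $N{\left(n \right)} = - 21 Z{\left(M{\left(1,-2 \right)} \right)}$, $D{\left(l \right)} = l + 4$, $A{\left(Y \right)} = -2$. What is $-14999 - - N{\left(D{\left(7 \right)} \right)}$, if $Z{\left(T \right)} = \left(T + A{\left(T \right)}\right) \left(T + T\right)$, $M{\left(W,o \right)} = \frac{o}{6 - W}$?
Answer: $- \frac{375983}{25} \approx -15039.0$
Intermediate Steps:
$D{\left(l \right)} = 4 + l$
$Z{\left(T \right)} = 2 T \left(-2 + T\right)$ ($Z{\left(T \right)} = \left(T - 2\right) \left(T + T\right) = \left(-2 + T\right) 2 T = 2 T \left(-2 + T\right)$)
$N{\left(n \right)} = - \frac{1008}{25}$ ($N{\left(n \right)} = - 21 \cdot 2 \left(\left(-1\right) \left(-2\right) \frac{1}{-6 + 1}\right) \left(-2 - - \frac{2}{-6 + 1}\right) = - 21 \cdot 2 \left(\left(-1\right) \left(-2\right) \frac{1}{-5}\right) \left(-2 - - \frac{2}{-5}\right) = - 21 \cdot 2 \left(\left(-1\right) \left(-2\right) \left(- \frac{1}{5}\right)\right) \left(-2 - \left(-2\right) \left(- \frac{1}{5}\right)\right) = - 21 \cdot 2 \left(- \frac{2}{5}\right) \left(-2 - \frac{2}{5}\right) = - 21 \cdot 2 \left(- \frac{2}{5}\right) \left(- \frac{12}{5}\right) = \left(-21\right) \frac{48}{25} = - \frac{1008}{25}$)
$-14999 - - N{\left(D{\left(7 \right)} \right)} = -14999 - \left(-1\right) \left(- \frac{1008}{25}\right) = -14999 - \frac{1008}{25} = - \frac{375983}{25}$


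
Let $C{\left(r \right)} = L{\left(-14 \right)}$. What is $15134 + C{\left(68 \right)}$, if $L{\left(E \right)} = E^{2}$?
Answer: $15330$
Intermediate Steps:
$C{\left(r \right)} = 196$ ($C{\left(r \right)} = \left(-14\right)^{2} = 196$)
$15134 + C{\left(68 \right)} = 15134 + 196 = 15330$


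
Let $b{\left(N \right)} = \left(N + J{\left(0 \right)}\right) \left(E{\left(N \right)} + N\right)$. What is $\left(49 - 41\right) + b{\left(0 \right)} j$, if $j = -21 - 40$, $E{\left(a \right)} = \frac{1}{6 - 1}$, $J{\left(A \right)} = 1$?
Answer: $- \frac{21}{5} \approx -4.2$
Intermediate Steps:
$E{\left(a \right)} = \frac{1}{5}$
$b{\left(N \right)} = \left(1 + N\right) \left(\frac{1}{5} + N\right)$ ($b{\left(N \right)} = \left(N + 1\right) \left(\frac{1}{5} + N\right) = \left(1 + N\right) \left(\frac{1}{5} + N\right)$)
$j = -61$ ($j = -21 - 40 = -61$)
$\left(49 - 41\right) + b{\left(0 \right)} j = \left(49 - 41\right) + \left(\frac{1}{5} + 0^{2} + \frac{6}{5} \cdot 0\right) \left(-61\right) = 8 + \left(\frac{1}{5} + 0 + 0\right) \left(-61\right) = 8 + \frac{1}{5} \left(-61\right) = 8 - \frac{61}{5} = - \frac{21}{5}$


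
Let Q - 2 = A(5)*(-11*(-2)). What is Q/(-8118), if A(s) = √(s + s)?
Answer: -1/4059 - √10/369 ≈ -0.0088162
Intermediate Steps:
A(s) = √2*√s (A(s) = √(2*s) = √2*√s)
Q = 2 + 22*√10 (Q = 2 + (√2*√5)*(-11*(-2)) = 2 + √10*22 = 2 + 22*√10 ≈ 71.570)
Q/(-8118) = (2 + 22*√10)/(-8118) = (2 + 22*√10)*(-1/8118) = -1/4059 - √10/369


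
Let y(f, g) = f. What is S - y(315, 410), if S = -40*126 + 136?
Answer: -5219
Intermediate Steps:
S = -4904 (S = -5040 + 136 = -4904)
S - y(315, 410) = -4904 - 1*315 = -4904 - 315 = -5219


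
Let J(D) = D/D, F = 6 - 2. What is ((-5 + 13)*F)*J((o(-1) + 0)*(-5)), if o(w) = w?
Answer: 32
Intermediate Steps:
F = 4
J(D) = 1
((-5 + 13)*F)*J((o(-1) + 0)*(-5)) = ((-5 + 13)*4)*1 = (8*4)*1 = 32*1 = 32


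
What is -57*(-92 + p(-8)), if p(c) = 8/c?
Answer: 5301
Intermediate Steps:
-57*(-92 + p(-8)) = -57*(-92 + 8/(-8)) = -57*(-92 + 8*(-1/8)) = -57*(-92 - 1) = -57*(-93) = 5301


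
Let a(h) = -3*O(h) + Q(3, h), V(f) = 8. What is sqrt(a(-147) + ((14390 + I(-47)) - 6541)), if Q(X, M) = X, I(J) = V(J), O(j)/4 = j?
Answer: 2*sqrt(2406) ≈ 98.102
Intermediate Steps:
O(j) = 4*j
I(J) = 8
a(h) = 3 - 12*h (a(h) = -12*h + 3 = 3 - 12*h)
sqrt(a(-147) + ((14390 + I(-47)) - 6541)) = sqrt((3 - 12*(-147)) + ((14390 + 8) - 6541)) = sqrt((3 + 1764) + (14398 - 6541)) = sqrt(1767 + 7857) = sqrt(9624) = 2*sqrt(2406)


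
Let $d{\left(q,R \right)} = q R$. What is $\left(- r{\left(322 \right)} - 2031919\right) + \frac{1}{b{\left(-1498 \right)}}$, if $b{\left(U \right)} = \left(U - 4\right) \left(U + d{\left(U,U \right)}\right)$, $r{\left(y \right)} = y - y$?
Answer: $- \frac{6843999004619029}{3368244012} \approx -2.0319 \cdot 10^{6}$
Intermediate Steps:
$d{\left(q,R \right)} = R q$
$r{\left(y \right)} = 0$
$b{\left(U \right)} = \left(-4 + U\right) \left(U + U^{2}\right)$ ($b{\left(U \right)} = \left(U - 4\right) \left(U + U U\right) = \left(-4 + U\right) \left(U + U^{2}\right)$)
$\left(- r{\left(322 \right)} - 2031919\right) + \frac{1}{b{\left(-1498 \right)}} = \left(\left(-1\right) 0 - 2031919\right) + \frac{1}{\left(-1498\right) \left(-4 + \left(-1498\right)^{2} - -4494\right)} = \left(0 - 2031919\right) + \frac{1}{\left(-1498\right) \left(-4 + 2244004 + 4494\right)} = -2031919 + \frac{1}{\left(-1498\right) 2248494} = -2031919 + \frac{1}{-3368244012} = -2031919 - \frac{1}{3368244012} = - \frac{6843999004619029}{3368244012}$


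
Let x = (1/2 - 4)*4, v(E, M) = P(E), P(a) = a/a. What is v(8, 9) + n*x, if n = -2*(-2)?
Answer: -55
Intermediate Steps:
P(a) = 1
v(E, M) = 1
x = -14 (x = (½ - 4)*4 = -7/2*4 = -14)
n = 4
v(8, 9) + n*x = 1 + 4*(-14) = 1 - 56 = -55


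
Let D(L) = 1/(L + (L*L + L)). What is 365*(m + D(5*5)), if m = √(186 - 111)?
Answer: 73/135 + 1825*√3 ≈ 3161.5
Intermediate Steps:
D(L) = 1/(L² + 2*L) (D(L) = 1/(L + (L² + L)) = 1/(L + (L + L²)) = 1/(L² + 2*L))
m = 5*√3 (m = √75 = 5*√3 ≈ 8.6602)
365*(m + D(5*5)) = 365*(5*√3 + 1/(((5*5))*(2 + 5*5))) = 365*(5*√3 + 1/(25*(2 + 25))) = 365*(5*√3 + (1/25)/27) = 365*(5*√3 + (1/25)*(1/27)) = 365*(5*√3 + 1/675) = 365*(1/675 + 5*√3) = 73/135 + 1825*√3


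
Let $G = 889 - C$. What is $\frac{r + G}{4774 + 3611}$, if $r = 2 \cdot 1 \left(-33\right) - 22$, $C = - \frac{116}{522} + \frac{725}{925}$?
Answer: $\frac{266546}{2792205} \approx 0.095461$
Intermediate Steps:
$C = \frac{187}{333}$ ($C = \left(-116\right) \frac{1}{522} + 725 \cdot \frac{1}{925} = - \frac{2}{9} + \frac{29}{37} = \frac{187}{333} \approx 0.56156$)
$r = -88$ ($r = 2 \left(-33\right) - 22 = -66 - 22 = -88$)
$G = \frac{295850}{333}$ ($G = 889 - \frac{187}{333} = \frac{295850}{333} \approx 888.44$)
$\frac{r + G}{4774 + 3611} = \frac{-88 + \frac{295850}{333}}{4774 + 3611} = \frac{266546}{333 \cdot 8385} = \frac{266546}{333} \cdot \frac{1}{8385} = \frac{266546}{2792205}$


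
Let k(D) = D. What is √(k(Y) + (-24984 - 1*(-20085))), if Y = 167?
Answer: 26*I*√7 ≈ 68.79*I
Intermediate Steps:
√(k(Y) + (-24984 - 1*(-20085))) = √(167 + (-24984 - 1*(-20085))) = √(167 + (-24984 + 20085)) = √(167 - 4899) = √(-4732) = 26*I*√7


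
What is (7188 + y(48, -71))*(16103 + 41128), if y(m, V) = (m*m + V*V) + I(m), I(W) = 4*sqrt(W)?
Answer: 831738123 + 915696*sqrt(3) ≈ 8.3332e+8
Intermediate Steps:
y(m, V) = V**2 + m**2 + 4*sqrt(m) (y(m, V) = (m*m + V*V) + 4*sqrt(m) = (m**2 + V**2) + 4*sqrt(m) = (V**2 + m**2) + 4*sqrt(m) = V**2 + m**2 + 4*sqrt(m))
(7188 + y(48, -71))*(16103 + 41128) = (7188 + ((-71)**2 + 48**2 + 4*sqrt(48)))*(16103 + 41128) = (7188 + (5041 + 2304 + 4*(4*sqrt(3))))*57231 = (7188 + (5041 + 2304 + 16*sqrt(3)))*57231 = (7188 + (7345 + 16*sqrt(3)))*57231 = (14533 + 16*sqrt(3))*57231 = 831738123 + 915696*sqrt(3)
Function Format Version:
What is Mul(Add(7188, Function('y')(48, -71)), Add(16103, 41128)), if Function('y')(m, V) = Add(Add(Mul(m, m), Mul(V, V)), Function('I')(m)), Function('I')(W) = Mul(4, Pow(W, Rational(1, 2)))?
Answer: Add(831738123, Mul(915696, Pow(3, Rational(1, 2)))) ≈ 8.3332e+8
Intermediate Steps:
Function('y')(m, V) = Add(Pow(V, 2), Pow(m, 2), Mul(4, Pow(m, Rational(1, 2)))) (Function('y')(m, V) = Add(Add(Mul(m, m), Mul(V, V)), Mul(4, Pow(m, Rational(1, 2)))) = Add(Add(Pow(m, 2), Pow(V, 2)), Mul(4, Pow(m, Rational(1, 2)))) = Add(Add(Pow(V, 2), Pow(m, 2)), Mul(4, Pow(m, Rational(1, 2)))) = Add(Pow(V, 2), Pow(m, 2), Mul(4, Pow(m, Rational(1, 2)))))
Mul(Add(7188, Function('y')(48, -71)), Add(16103, 41128)) = Mul(Add(7188, Add(Pow(-71, 2), Pow(48, 2), Mul(4, Pow(48, Rational(1, 2))))), Add(16103, 41128)) = Mul(Add(7188, Add(5041, 2304, Mul(4, Mul(4, Pow(3, Rational(1, 2)))))), 57231) = Mul(Add(7188, Add(5041, 2304, Mul(16, Pow(3, Rational(1, 2))))), 57231) = Mul(Add(7188, Add(7345, Mul(16, Pow(3, Rational(1, 2))))), 57231) = Mul(Add(14533, Mul(16, Pow(3, Rational(1, 2)))), 57231) = Add(831738123, Mul(915696, Pow(3, Rational(1, 2))))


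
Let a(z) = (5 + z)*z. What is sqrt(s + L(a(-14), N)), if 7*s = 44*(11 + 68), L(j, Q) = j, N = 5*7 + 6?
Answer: sqrt(30506)/7 ≈ 24.951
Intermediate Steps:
N = 41 (N = 35 + 6 = 41)
a(z) = z*(5 + z)
s = 3476/7 (s = (44*(11 + 68))/7 = (44*79)/7 = (1/7)*3476 = 3476/7 ≈ 496.57)
sqrt(s + L(a(-14), N)) = sqrt(3476/7 - 14*(5 - 14)) = sqrt(3476/7 - 14*(-9)) = sqrt(3476/7 + 126) = sqrt(4358/7) = sqrt(30506)/7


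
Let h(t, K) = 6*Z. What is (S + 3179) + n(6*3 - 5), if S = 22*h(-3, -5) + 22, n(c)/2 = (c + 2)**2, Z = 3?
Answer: 4047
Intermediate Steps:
h(t, K) = 18 (h(t, K) = 6*3 = 18)
n(c) = 2*(2 + c)**2 (n(c) = 2*(c + 2)**2 = 2*(2 + c)**2)
S = 418 (S = 22*18 + 22 = 396 + 22 = 418)
(S + 3179) + n(6*3 - 5) = (418 + 3179) + 2*(2 + (6*3 - 5))**2 = 3597 + 2*(2 + (18 - 5))**2 = 3597 + 2*(2 + 13)**2 = 3597 + 2*15**2 = 3597 + 2*225 = 3597 + 450 = 4047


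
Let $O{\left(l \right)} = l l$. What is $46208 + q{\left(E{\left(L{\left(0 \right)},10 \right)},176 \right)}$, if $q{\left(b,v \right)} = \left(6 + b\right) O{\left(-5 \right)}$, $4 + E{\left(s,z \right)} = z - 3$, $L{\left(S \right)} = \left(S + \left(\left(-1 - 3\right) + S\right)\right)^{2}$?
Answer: $46433$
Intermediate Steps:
$O{\left(l \right)} = l^{2}$
$L{\left(S \right)} = \left(-4 + 2 S\right)^{2}$ ($L{\left(S \right)} = \left(S + \left(-4 + S\right)\right)^{2} = \left(-4 + 2 S\right)^{2}$)
$E{\left(s,z \right)} = -7 + z$ ($E{\left(s,z \right)} = -4 + \left(z - 3\right) = -4 + \left(-3 + z\right) = -7 + z$)
$q{\left(b,v \right)} = 150 + 25 b$ ($q{\left(b,v \right)} = \left(6 + b\right) \left(-5\right)^{2} = \left(6 + b\right) 25 = 150 + 25 b$)
$46208 + q{\left(E{\left(L{\left(0 \right)},10 \right)},176 \right)} = 46208 + \left(150 + 25 \left(-7 + 10\right)\right) = 46208 + \left(150 + 25 \cdot 3\right) = 46208 + \left(150 + 75\right) = 46208 + 225 = 46433$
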